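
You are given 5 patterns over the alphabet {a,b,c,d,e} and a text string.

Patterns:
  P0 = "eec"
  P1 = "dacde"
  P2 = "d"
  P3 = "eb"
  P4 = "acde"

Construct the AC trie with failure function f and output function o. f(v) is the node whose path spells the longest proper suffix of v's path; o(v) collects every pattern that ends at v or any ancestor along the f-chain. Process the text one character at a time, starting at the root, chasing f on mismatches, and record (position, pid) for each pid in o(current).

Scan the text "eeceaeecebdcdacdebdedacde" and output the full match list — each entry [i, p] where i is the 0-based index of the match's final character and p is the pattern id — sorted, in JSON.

Construct AC machine:
Trie nodes:
  0='ε' goto a→10 d→4 e→1
  1='e' goto b→9 e→2
  2='ee' goto c→3
  3='eec' goto ·  ←P0
  4='d' goto a→5  ←P2
  5='da' goto c→6
  6='dac' goto d→7
  7='dacd' goto e→8
  8='dacde' goto ·  ←P1
  9='eb' goto ·  ←P3
  10='a' goto c→11
  11='ac' goto d→12
  12='acd' goto e→13
  13='acde' goto ·  ←P4

Failure links (BFS by depth):
  n1('e'): parent n0 fail=0; on 'e' 0 → fail=0;  out ∅∪∅=∅
  n4('d'): parent n0 fail=0; on 'd' 0 → fail=0;  out {2}∪∅={2}
  n10('a'): parent n0 fail=0; on 'a' 0 → fail=0;  out ∅∪∅=∅
  n2('ee'): parent n1 fail=0; on 'e' 0 → fail=1;  out ∅∪∅=∅
  n5('da'): parent n4 fail=0; on 'a' 0 → fail=10;  out ∅∪∅=∅
  n9('eb'): parent n1 fail=0; on 'b' 0 → fail=0;  out {3}∪∅={3}
  n11('ac'): parent n10 fail=0; on 'c' 0 → fail=0;  out ∅∪∅=∅
  n3('eec'): parent n2 fail=1; on 'c' 1→0 → fail=0;  out {0}∪∅={0}
  n6('dac'): parent n5 fail=10; on 'c' 10 → fail=11;  out ∅∪∅=∅
  n12('acd'): parent n11 fail=0; on 'd' 0 → fail=4;  out ∅∪{2}={2}
  n7('dacd'): parent n6 fail=11; on 'd' 11 → fail=12;  out ∅∪{2}={2}
  n13('acde'): parent n12 fail=4; on 'e' 4→0 → fail=1;  out {4}∪∅={4}
  n8('dacde'): parent n7 fail=12; on 'e' 12 → fail=13;  out {1}∪{4}={1,4}

Scan:
[0] read 'e'  n0⇒n1
[1] read 'e'  n1⇒n2
[2] read 'c'  n2⇒n3  → match P0@[0:2]
[3] read 'e'  n3⇒n1 (fail-walked)
[4] read 'a'  n1⇒n10 (fail-walked)
[5] read 'e'  n10⇒n1 (fail-walked)
[6] read 'e'  n1⇒n2
[7] read 'c'  n2⇒n3  → match P0@[5:7]
[8] read 'e'  n3⇒n1 (fail-walked)
[9] read 'b'  n1⇒n9  → match P3@[8:9]
[10] read 'd'  n9⇒n4 (fail-walked)  → match P2@[10:10]
[11] read 'c'  n4⇒n0 (fail-walked)
[12] read 'd'  n0⇒n4  → match P2@[12:12]
[13] read 'a'  n4⇒n5
[14] read 'c'  n5⇒n6
[15] read 'd'  n6⇒n7  → match P2@[15:15]
[16] read 'e'  n7⇒n8  → match P1@[12:16],P4@[13:16]
[17] read 'b'  n8⇒n9 (fail-walked)  → match P3@[16:17]
[18] read 'd'  n9⇒n4 (fail-walked)  → match P2@[18:18]
[19] read 'e'  n4⇒n1 (fail-walked)
[20] read 'd'  n1⇒n4 (fail-walked)  → match P2@[20:20]
[21] read 'a'  n4⇒n5
[22] read 'c'  n5⇒n6
[23] read 'd'  n6⇒n7  → match P2@[23:23]
[24] read 'e'  n7⇒n8  → match P1@[20:24],P4@[21:24]

Result: [[2,0],[7,0],[9,3],[10,2],[12,2],[15,2],[16,1],[16,4],[17,3],[18,2],[20,2],[23,2],[24,1],[24,4]]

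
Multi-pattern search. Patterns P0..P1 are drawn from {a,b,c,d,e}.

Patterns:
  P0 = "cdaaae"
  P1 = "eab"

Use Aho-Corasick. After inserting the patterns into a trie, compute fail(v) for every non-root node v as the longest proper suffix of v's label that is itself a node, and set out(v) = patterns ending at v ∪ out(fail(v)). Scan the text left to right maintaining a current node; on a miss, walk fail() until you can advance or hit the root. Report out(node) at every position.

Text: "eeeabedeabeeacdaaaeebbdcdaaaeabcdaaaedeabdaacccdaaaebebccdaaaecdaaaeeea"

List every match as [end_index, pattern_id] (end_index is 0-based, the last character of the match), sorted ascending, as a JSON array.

Build:
Trie nodes:
  0='ε' goto c→1 e→7
  1='c' goto d→2
  2='cd' goto a→3
  3='cda' goto a→4
  4='cdaa' goto a→5
  5='cdaaa' goto e→6
  6='cdaaae' goto ·  ←P0
  7='e' goto a→8
  8='ea' goto b→9
  9='eab' goto ·  ←P1

Failure links (BFS by depth):
  n1('c'): parent n0 fail=0; on 'c' 0 → fail=0;  out ∅∪∅=∅
  n7('e'): parent n0 fail=0; on 'e' 0 → fail=0;  out ∅∪∅=∅
  n2('cd'): parent n1 fail=0; on 'd' 0 → fail=0;  out ∅∪∅=∅
  n8('ea'): parent n7 fail=0; on 'a' 0 → fail=0;  out ∅∪∅=∅
  n3('cda'): parent n2 fail=0; on 'a' 0 → fail=0;  out ∅∪∅=∅
  n9('eab'): parent n8 fail=0; on 'b' 0 → fail=0;  out {1}∪∅={1}
  n4('cdaa'): parent n3 fail=0; on 'a' 0 → fail=0;  out ∅∪∅=∅
  n5('cdaaa'): parent n4 fail=0; on 'a' 0 → fail=0;  out ∅∪∅=∅
  n6('cdaaae'): parent n5 fail=0; on 'e' 0 → fail=7;  out {0}∪∅={0}

Run:
i=0 'e': node 0→7
i=1 'e': node 7→7 (fail-walked)
i=2 'e': node 7→7 (fail-walked)
i=3 'a': node 7→8
i=4 'b': node 8→9  → match P1@[2:4]
i=5 'e': node 9→7 (fail-walked)
i=6 'd': node 7→0 (fail-walked)
i=7 'e': node 0→7
i=8 'a': node 7→8
i=9 'b': node 8→9  → match P1@[7:9]
i=10 'e': node 9→7 (fail-walked)
i=11 'e': node 7→7 (fail-walked)
i=12 'a': node 7→8
i=13 'c': node 8→1 (fail-walked)
i=14 'd': node 1→2
i=15 'a': node 2→3
i=16 'a': node 3→4
i=17 'a': node 4→5
i=18 'e': node 5→6  → match P0@[13:18]
i=19 'e': node 6→7 (fail-walked)
i=20 'b': node 7→0 (fail-walked)
i=21 'b': node 0→0
i=22 'd': node 0→0
i=23 'c': node 0→1
i=24 'd': node 1→2
i=25 'a': node 2→3
i=26 'a': node 3→4
i=27 'a': node 4→5
i=28 'e': node 5→6  → match P0@[23:28]
i=29 'a': node 6→8 (fail-walked)
i=30 'b': node 8→9  → match P1@[28:30]
i=31 'c': node 9→1 (fail-walked)
i=32 'd': node 1→2
i=33 'a': node 2→3
i=34 'a': node 3→4
i=35 'a': node 4→5
i=36 'e': node 5→6  → match P0@[31:36]
i=37 'd': node 6→0 (fail-walked)
i=38 'e': node 0→7
i=39 'a': node 7→8
i=40 'b': node 8→9  → match P1@[38:40]
i=41 'd': node 9→0 (fail-walked)
i=42 'a': node 0→0
i=43 'a': node 0→0
i=44 'c': node 0→1
i=45 'c': node 1→1 (fail-walked)
i=46 'c': node 1→1 (fail-walked)
i=47 'd': node 1→2
i=48 'a': node 2→3
i=49 'a': node 3→4
i=50 'a': node 4→5
i=51 'e': node 5→6  → match P0@[46:51]
i=52 'b': node 6→0 (fail-walked)
i=53 'e': node 0→7
i=54 'b': node 7→0 (fail-walked)
i=55 'c': node 0→1
i=56 'c': node 1→1 (fail-walked)
i=57 'd': node 1→2
i=58 'a': node 2→3
i=59 'a': node 3→4
i=60 'a': node 4→5
i=61 'e': node 5→6  → match P0@[56:61]
i=62 'c': node 6→1 (fail-walked)
i=63 'd': node 1→2
i=64 'a': node 2→3
i=65 'a': node 3→4
i=66 'a': node 4→5
i=67 'e': node 5→6  → match P0@[62:67]
i=68 'e': node 6→7 (fail-walked)
i=69 'e': node 7→7 (fail-walked)
i=70 'a': node 7→8

Result: [[4,1],[9,1],[18,0],[28,0],[30,1],[36,0],[40,1],[51,0],[61,0],[67,0]]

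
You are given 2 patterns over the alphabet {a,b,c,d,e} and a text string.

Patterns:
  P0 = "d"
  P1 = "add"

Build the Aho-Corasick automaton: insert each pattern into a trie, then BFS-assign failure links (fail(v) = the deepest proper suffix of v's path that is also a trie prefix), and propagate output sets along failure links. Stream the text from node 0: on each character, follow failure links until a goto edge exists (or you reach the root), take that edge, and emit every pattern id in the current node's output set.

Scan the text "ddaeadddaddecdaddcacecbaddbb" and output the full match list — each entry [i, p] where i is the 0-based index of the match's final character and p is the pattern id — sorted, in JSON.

Build:
Trie nodes:
  n0 'ε': a→2 d→1
  n1 'd': ·  [P0 ends]
  n2 'a': d→3
  n3 'ad': d→4
  n4 'add': ·  [P1 ends]

BFS fail/out derivation:
  fail(1) 'd': from fail(0)=0 chase 'd': 0 ⇒ 0;  out={0}∪out(0)={0}
  fail(2) 'a': from fail(0)=0 chase 'a': 0 ⇒ 0;  out=∅∪out(0)=∅
  fail(3) 'ad': from fail(2)=0 chase 'd': 0 ⇒ 1;  out=∅∪out(1)={0}
  fail(4) 'add': from fail(3)=1 chase 'd': 1→0 ⇒ 1;  out={1}∪out(1)={0,1}

Run:
i=0 'd': node 0→1  → match P0@[0:0]
i=1 'd': node 1→1 ·f  → match P0@[1:1]
i=2 'a': node 1→2 ·f
i=3 'e': node 2→0 ·f
i=4 'a': node 0→2
i=5 'd': node 2→3  → match P0@[5:5]
i=6 'd': node 3→4  → match P0@[6:6],P1@[4:6]
i=7 'd': node 4→1 ·f  → match P0@[7:7]
i=8 'a': node 1→2 ·f
i=9 'd': node 2→3  → match P0@[9:9]
i=10 'd': node 3→4  → match P0@[10:10],P1@[8:10]
i=11 'e': node 4→0 ·f
i=12 'c': node 0→0
i=13 'd': node 0→1  → match P0@[13:13]
i=14 'a': node 1→2 ·f
i=15 'd': node 2→3  → match P0@[15:15]
i=16 'd': node 3→4  → match P0@[16:16],P1@[14:16]
i=17 'c': node 4→0 ·f
i=18 'a': node 0→2
i=19 'c': node 2→0 ·f
i=20 'e': node 0→0
i=21 'c': node 0→0
i=22 'b': node 0→0
i=23 'a': node 0→2
i=24 'd': node 2→3  → match P0@[24:24]
i=25 'd': node 3→4  → match P0@[25:25],P1@[23:25]
i=26 'b': node 4→0 ·f
i=27 'b': node 0→0

All matches (sorted): [[0,0],[1,0],[5,0],[6,0],[6,1],[7,0],[9,0],[10,0],[10,1],[13,0],[15,0],[16,0],[16,1],[24,0],[25,0],[25,1]]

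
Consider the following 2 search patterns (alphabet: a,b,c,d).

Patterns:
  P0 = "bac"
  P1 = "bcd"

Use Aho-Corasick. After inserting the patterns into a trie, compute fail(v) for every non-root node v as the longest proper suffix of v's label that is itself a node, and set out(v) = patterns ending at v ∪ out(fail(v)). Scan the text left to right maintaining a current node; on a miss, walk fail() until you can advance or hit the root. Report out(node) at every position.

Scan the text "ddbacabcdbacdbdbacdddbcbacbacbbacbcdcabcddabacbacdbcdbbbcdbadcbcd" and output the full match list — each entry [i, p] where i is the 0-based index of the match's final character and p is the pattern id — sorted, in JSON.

Construct AC machine:
Trie (insert patterns):
  0='ε' goto b→1
  1='b' goto a→2 c→4
  2='ba' goto c→3
  3='bac' goto ·  ←P0
  4='bc' goto d→5
  5='bcd' goto ·  ←P1

Failure links (BFS by depth):
  n1('b'): parent n0 fail=0; on 'b' 0 → fail=0;  out ∅∪∅=∅
  n2('ba'): parent n1 fail=0; on 'a' 0 → fail=0;  out ∅∪∅=∅
  n4('bc'): parent n1 fail=0; on 'c' 0 → fail=0;  out ∅∪∅=∅
  n3('bac'): parent n2 fail=0; on 'c' 0 → fail=0;  out {0}∪∅={0}
  n5('bcd'): parent n4 fail=0; on 'd' 0 → fail=0;  out {1}∪∅={1}

Run:
i=0 'd': node 0→0
i=1 'd': node 0→0
i=2 'b': node 0→1
i=3 'a': node 1→2
i=4 'c': node 2→3  ** P0@[2:4]
i=5 'a': node 3→0 ·f
i=6 'b': node 0→1
i=7 'c': node 1→4
i=8 'd': node 4→5  ** P1@[6:8]
i=9 'b': node 5→1 ·f
i=10 'a': node 1→2
i=11 'c': node 2→3  ** P0@[9:11]
i=12 'd': node 3→0 ·f
i=13 'b': node 0→1
i=14 'd': node 1→0 ·f
i=15 'b': node 0→1
i=16 'a': node 1→2
i=17 'c': node 2→3  ** P0@[15:17]
i=18 'd': node 3→0 ·f
i=19 'd': node 0→0
i=20 'd': node 0→0
i=21 'b': node 0→1
i=22 'c': node 1→4
i=23 'b': node 4→1 ·f
i=24 'a': node 1→2
i=25 'c': node 2→3  ** P0@[23:25]
i=26 'b': node 3→1 ·f
i=27 'a': node 1→2
i=28 'c': node 2→3  ** P0@[26:28]
i=29 'b': node 3→1 ·f
i=30 'b': node 1→1 ·f
i=31 'a': node 1→2
i=32 'c': node 2→3  ** P0@[30:32]
i=33 'b': node 3→1 ·f
i=34 'c': node 1→4
i=35 'd': node 4→5  ** P1@[33:35]
i=36 'c': node 5→0 ·f
i=37 'a': node 0→0
i=38 'b': node 0→1
i=39 'c': node 1→4
i=40 'd': node 4→5  ** P1@[38:40]
i=41 'd': node 5→0 ·f
i=42 'a': node 0→0
i=43 'b': node 0→1
i=44 'a': node 1→2
i=45 'c': node 2→3  ** P0@[43:45]
i=46 'b': node 3→1 ·f
i=47 'a': node 1→2
i=48 'c': node 2→3  ** P0@[46:48]
i=49 'd': node 3→0 ·f
i=50 'b': node 0→1
i=51 'c': node 1→4
i=52 'd': node 4→5  ** P1@[50:52]
i=53 'b': node 5→1 ·f
i=54 'b': node 1→1 ·f
i=55 'b': node 1→1 ·f
i=56 'c': node 1→4
i=57 'd': node 4→5  ** P1@[55:57]
i=58 'b': node 5→1 ·f
i=59 'a': node 1→2
i=60 'd': node 2→0 ·f
i=61 'c': node 0→0
i=62 'b': node 0→1
i=63 'c': node 1→4
i=64 'd': node 4→5  ** P1@[62:64]

Matches: [[4,0],[8,1],[11,0],[17,0],[25,0],[28,0],[32,0],[35,1],[40,1],[45,0],[48,0],[52,1],[57,1],[64,1]]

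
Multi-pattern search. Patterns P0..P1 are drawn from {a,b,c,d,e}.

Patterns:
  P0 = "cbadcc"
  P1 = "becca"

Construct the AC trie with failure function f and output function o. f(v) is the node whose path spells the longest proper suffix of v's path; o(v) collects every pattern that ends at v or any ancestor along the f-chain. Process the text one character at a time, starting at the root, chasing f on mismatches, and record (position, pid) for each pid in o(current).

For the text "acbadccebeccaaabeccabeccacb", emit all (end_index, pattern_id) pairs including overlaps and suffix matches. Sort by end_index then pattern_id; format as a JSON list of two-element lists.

Build automaton:
Trie nodes:
  0='ε' goto b→7 c→1
  1='c' goto b→2
  2='cb' goto a→3
  3='cba' goto d→4
  4='cbad' goto c→5
  5='cbadc' goto c→6
  6='cbadcc' goto ·  [P0 ends]
  7='b' goto e→8
  8='be' goto c→9
  9='bec' goto c→10
  10='becc' goto a→11
  11='becca' goto ·  [P1 ends]

Failure links (BFS by depth):
  fail(1) 'c': from fail(0)=0 chase 'c': 0 ⇒ 0;  out=∅∪out(0)=∅
  fail(7) 'b': from fail(0)=0 chase 'b': 0 ⇒ 0;  out=∅∪out(0)=∅
  fail(2) 'cb': from fail(1)=0 chase 'b': 0 ⇒ 7;  out=∅∪out(7)=∅
  fail(8) 'be': from fail(7)=0 chase 'e': 0 ⇒ 0;  out=∅∪out(0)=∅
  fail(3) 'cba': from fail(2)=7 chase 'a': 7→0 ⇒ 0;  out=∅∪out(0)=∅
  fail(9) 'bec': from fail(8)=0 chase 'c': 0 ⇒ 1;  out=∅∪out(1)=∅
  fail(4) 'cbad': from fail(3)=0 chase 'd': 0 ⇒ 0;  out=∅∪out(0)=∅
  fail(10) 'becc': from fail(9)=1 chase 'c': 1→0 ⇒ 1;  out=∅∪out(1)=∅
  fail(5) 'cbadc': from fail(4)=0 chase 'c': 0 ⇒ 1;  out=∅∪out(1)=∅
  fail(11) 'becca': from fail(10)=1 chase 'a': 1→0 ⇒ 0;  out={1}∪out(0)={1}
  fail(6) 'cbadcc': from fail(5)=1 chase 'c': 1→0 ⇒ 1;  out={0}∪out(1)={0}

Text stream:
pos 0 'a': at 0
pos 1 'c': at 1
pos 2 'b': at 2
pos 3 'a': at 3
pos 4 'd': at 4
pos 5 'c': at 5
pos 6 'c': at 6  → match P0@[1:6]
pos 7 'e': at 0 ·f
pos 8 'b': at 7
pos 9 'e': at 8
pos 10 'c': at 9
pos 11 'c': at 10
pos 12 'a': at 11  → match P1@[8:12]
pos 13 'a': at 0 ·f
pos 14 'a': at 0
pos 15 'b': at 7
pos 16 'e': at 8
pos 17 'c': at 9
pos 18 'c': at 10
pos 19 'a': at 11  → match P1@[15:19]
pos 20 'b': at 7 ·f
pos 21 'e': at 8
pos 22 'c': at 9
pos 23 'c': at 10
pos 24 'a': at 11  → match P1@[20:24]
pos 25 'c': at 1 ·f
pos 26 'b': at 2

Result: [[6,0],[12,1],[19,1],[24,1]]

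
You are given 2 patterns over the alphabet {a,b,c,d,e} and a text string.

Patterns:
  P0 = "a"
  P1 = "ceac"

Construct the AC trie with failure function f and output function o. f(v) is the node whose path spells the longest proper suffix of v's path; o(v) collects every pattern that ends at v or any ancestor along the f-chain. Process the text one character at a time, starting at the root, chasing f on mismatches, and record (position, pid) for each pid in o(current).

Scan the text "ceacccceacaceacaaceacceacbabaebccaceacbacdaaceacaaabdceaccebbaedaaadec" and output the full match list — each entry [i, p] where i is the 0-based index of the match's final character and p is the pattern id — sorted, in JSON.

Build automaton:
Trie (insert patterns):
  n0 'ε': a→1 c→2
  n1 'a': ·  ←P0
  n2 'c': e→3
  n3 'ce': a→4
  n4 'cea': c→5
  n5 'ceac': ·  ←P1

Failure links (BFS by depth):
  n1('a'): parent n0 fail=0; on 'a' 0 → fail=0;  out {0}∪∅={0}
  n2('c'): parent n0 fail=0; on 'c' 0 → fail=0;  out ∅∪∅=∅
  n3('ce'): parent n2 fail=0; on 'e' 0 → fail=0;  out ∅∪∅=∅
  n4('cea'): parent n3 fail=0; on 'a' 0 → fail=1;  out ∅∪{0}={0}
  n5('ceac'): parent n4 fail=1; on 'c' 1→0 → fail=2;  out {1}∪∅={1}

Scan:
pos 0 'c': at 2
pos 1 'e': at 3
pos 2 'a': at 4  ** P0@[2:2]
pos 3 'c': at 5  ** P1@[0:3]
pos 4 'c': at 2 ·f
pos 5 'c': at 2 ·f
pos 6 'c': at 2 ·f
pos 7 'e': at 3
pos 8 'a': at 4  ** P0@[8:8]
pos 9 'c': at 5  ** P1@[6:9]
pos 10 'a': at 1 ·f  ** P0@[10:10]
pos 11 'c': at 2 ·f
pos 12 'e': at 3
pos 13 'a': at 4  ** P0@[13:13]
pos 14 'c': at 5  ** P1@[11:14]
pos 15 'a': at 1 ·f  ** P0@[15:15]
pos 16 'a': at 1 ·f  ** P0@[16:16]
pos 17 'c': at 2 ·f
pos 18 'e': at 3
pos 19 'a': at 4  ** P0@[19:19]
pos 20 'c': at 5  ** P1@[17:20]
pos 21 'c': at 2 ·f
pos 22 'e': at 3
pos 23 'a': at 4  ** P0@[23:23]
pos 24 'c': at 5  ** P1@[21:24]
pos 25 'b': at 0 ·f
pos 26 'a': at 1  ** P0@[26:26]
pos 27 'b': at 0 ·f
pos 28 'a': at 1  ** P0@[28:28]
pos 29 'e': at 0 ·f
pos 30 'b': at 0
pos 31 'c': at 2
pos 32 'c': at 2 ·f
pos 33 'a': at 1 ·f  ** P0@[33:33]
pos 34 'c': at 2 ·f
pos 35 'e': at 3
pos 36 'a': at 4  ** P0@[36:36]
pos 37 'c': at 5  ** P1@[34:37]
pos 38 'b': at 0 ·f
pos 39 'a': at 1  ** P0@[39:39]
pos 40 'c': at 2 ·f
pos 41 'd': at 0 ·f
pos 42 'a': at 1  ** P0@[42:42]
pos 43 'a': at 1 ·f  ** P0@[43:43]
pos 44 'c': at 2 ·f
pos 45 'e': at 3
pos 46 'a': at 4  ** P0@[46:46]
pos 47 'c': at 5  ** P1@[44:47]
pos 48 'a': at 1 ·f  ** P0@[48:48]
pos 49 'a': at 1 ·f  ** P0@[49:49]
pos 50 'a': at 1 ·f  ** P0@[50:50]
pos 51 'b': at 0 ·f
pos 52 'd': at 0
pos 53 'c': at 2
pos 54 'e': at 3
pos 55 'a': at 4  ** P0@[55:55]
pos 56 'c': at 5  ** P1@[53:56]
pos 57 'c': at 2 ·f
pos 58 'e': at 3
pos 59 'b': at 0 ·f
pos 60 'b': at 0
pos 61 'a': at 1  ** P0@[61:61]
pos 62 'e': at 0 ·f
pos 63 'd': at 0
pos 64 'a': at 1  ** P0@[64:64]
pos 65 'a': at 1 ·f  ** P0@[65:65]
pos 66 'a': at 1 ·f  ** P0@[66:66]
pos 67 'd': at 0 ·f
pos 68 'e': at 0
pos 69 'c': at 2

Matches: [[2,0],[3,1],[8,0],[9,1],[10,0],[13,0],[14,1],[15,0],[16,0],[19,0],[20,1],[23,0],[24,1],[26,0],[28,0],[33,0],[36,0],[37,1],[39,0],[42,0],[43,0],[46,0],[47,1],[48,0],[49,0],[50,0],[55,0],[56,1],[61,0],[64,0],[65,0],[66,0]]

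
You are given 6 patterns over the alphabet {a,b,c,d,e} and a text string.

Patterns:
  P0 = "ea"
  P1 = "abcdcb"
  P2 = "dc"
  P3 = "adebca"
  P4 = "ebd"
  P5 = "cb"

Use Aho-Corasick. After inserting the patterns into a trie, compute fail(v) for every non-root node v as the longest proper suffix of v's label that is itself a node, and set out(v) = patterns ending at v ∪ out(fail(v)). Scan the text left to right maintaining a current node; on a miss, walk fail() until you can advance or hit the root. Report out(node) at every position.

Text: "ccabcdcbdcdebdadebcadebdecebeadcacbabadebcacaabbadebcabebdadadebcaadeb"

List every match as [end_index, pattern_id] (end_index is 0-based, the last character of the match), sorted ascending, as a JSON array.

Build:
Trie (insert patterns):
  0='ε' goto a→3 c→18 d→9 e→1
  1='e' goto a→2 b→16
  2='ea' goto ·  [P0 ends]
  3='a' goto b→4 d→11
  4='ab' goto c→5
  5='abc' goto d→6
  6='abcd' goto c→7
  7='abcdc' goto b→8
  8='abcdcb' goto ·  [P1 ends]
  9='d' goto c→10
  10='dc' goto ·  [P2 ends]
  11='ad' goto e→12
  12='ade' goto b→13
  13='adeb' goto c→14
  14='adebc' goto a→15
  15='adebca' goto ·  [P3 ends]
  16='eb' goto d→17
  17='ebd' goto ·  [P4 ends]
  18='c' goto b→19
  19='cb' goto ·  [P5 ends]

BFS fail/out derivation:
  fail(1) 'e': from fail(0)=0 chase 'e': 0 ⇒ 0;  out=∅∪out(0)=∅
  fail(3) 'a': from fail(0)=0 chase 'a': 0 ⇒ 0;  out=∅∪out(0)=∅
  fail(9) 'd': from fail(0)=0 chase 'd': 0 ⇒ 0;  out=∅∪out(0)=∅
  fail(18) 'c': from fail(0)=0 chase 'c': 0 ⇒ 0;  out=∅∪out(0)=∅
  fail(2) 'ea': from fail(1)=0 chase 'a': 0 ⇒ 3;  out={0}∪out(3)={0}
  fail(4) 'ab': from fail(3)=0 chase 'b': 0 ⇒ 0;  out=∅∪out(0)=∅
  fail(10) 'dc': from fail(9)=0 chase 'c': 0 ⇒ 18;  out={2}∪out(18)={2}
  fail(11) 'ad': from fail(3)=0 chase 'd': 0 ⇒ 9;  out=∅∪out(9)=∅
  fail(16) 'eb': from fail(1)=0 chase 'b': 0 ⇒ 0;  out=∅∪out(0)=∅
  fail(19) 'cb': from fail(18)=0 chase 'b': 0 ⇒ 0;  out={5}∪out(0)={5}
  fail(5) 'abc': from fail(4)=0 chase 'c': 0 ⇒ 18;  out=∅∪out(18)=∅
  fail(12) 'ade': from fail(11)=9 chase 'e': 9→0 ⇒ 1;  out=∅∪out(1)=∅
  fail(17) 'ebd': from fail(16)=0 chase 'd': 0 ⇒ 9;  out={4}∪out(9)={4}
  fail(6) 'abcd': from fail(5)=18 chase 'd': 18→0 ⇒ 9;  out=∅∪out(9)=∅
  fail(13) 'adeb': from fail(12)=1 chase 'b': 1 ⇒ 16;  out=∅∪out(16)=∅
  fail(7) 'abcdc': from fail(6)=9 chase 'c': 9 ⇒ 10;  out=∅∪out(10)={2}
  fail(14) 'adebc': from fail(13)=16 chase 'c': 16→0 ⇒ 18;  out=∅∪out(18)=∅
  fail(8) 'abcdcb': from fail(7)=10 chase 'b': 10→18 ⇒ 19;  out={1}∪out(19)={1,5}
  fail(15) 'adebca': from fail(14)=18 chase 'a': 18→0 ⇒ 3;  out={3}∪out(3)={3}

Text stream:
pos 0 'c': at 18
pos 1 'c': at 18 (fail-walked)
pos 2 'a': at 3 (fail-walked)
pos 3 'b': at 4
pos 4 'c': at 5
pos 5 'd': at 6
pos 6 'c': at 7  → match P2@[5:6]
pos 7 'b': at 8  → match P1@[2:7],P5@[6:7]
pos 8 'd': at 9 (fail-walked)
pos 9 'c': at 10  → match P2@[8:9]
pos 10 'd': at 9 (fail-walked)
pos 11 'e': at 1 (fail-walked)
pos 12 'b': at 16
pos 13 'd': at 17  → match P4@[11:13]
pos 14 'a': at 3 (fail-walked)
pos 15 'd': at 11
pos 16 'e': at 12
pos 17 'b': at 13
pos 18 'c': at 14
pos 19 'a': at 15  → match P3@[14:19]
pos 20 'd': at 11 (fail-walked)
pos 21 'e': at 12
pos 22 'b': at 13
pos 23 'd': at 17 (fail-walked)  → match P4@[21:23]
pos 24 'e': at 1 (fail-walked)
pos 25 'c': at 18 (fail-walked)
pos 26 'e': at 1 (fail-walked)
pos 27 'b': at 16
pos 28 'e': at 1 (fail-walked)
pos 29 'a': at 2  → match P0@[28:29]
pos 30 'd': at 11 (fail-walked)
pos 31 'c': at 10 (fail-walked)  → match P2@[30:31]
pos 32 'a': at 3 (fail-walked)
pos 33 'c': at 18 (fail-walked)
pos 34 'b': at 19  → match P5@[33:34]
pos 35 'a': at 3 (fail-walked)
pos 36 'b': at 4
pos 37 'a': at 3 (fail-walked)
pos 38 'd': at 11
pos 39 'e': at 12
pos 40 'b': at 13
pos 41 'c': at 14
pos 42 'a': at 15  → match P3@[37:42]
pos 43 'c': at 18 (fail-walked)
pos 44 'a': at 3 (fail-walked)
pos 45 'a': at 3 (fail-walked)
pos 46 'b': at 4
pos 47 'b': at 0 (fail-walked)
pos 48 'a': at 3
pos 49 'd': at 11
pos 50 'e': at 12
pos 51 'b': at 13
pos 52 'c': at 14
pos 53 'a': at 15  → match P3@[48:53]
pos 54 'b': at 4 (fail-walked)
pos 55 'e': at 1 (fail-walked)
pos 56 'b': at 16
pos 57 'd': at 17  → match P4@[55:57]
pos 58 'a': at 3 (fail-walked)
pos 59 'd': at 11
pos 60 'a': at 3 (fail-walked)
pos 61 'd': at 11
pos 62 'e': at 12
pos 63 'b': at 13
pos 64 'c': at 14
pos 65 'a': at 15  → match P3@[60:65]
pos 66 'a': at 3 (fail-walked)
pos 67 'd': at 11
pos 68 'e': at 12
pos 69 'b': at 13

Matches: [[6,2],[7,1],[7,5],[9,2],[13,4],[19,3],[23,4],[29,0],[31,2],[34,5],[42,3],[53,3],[57,4],[65,3]]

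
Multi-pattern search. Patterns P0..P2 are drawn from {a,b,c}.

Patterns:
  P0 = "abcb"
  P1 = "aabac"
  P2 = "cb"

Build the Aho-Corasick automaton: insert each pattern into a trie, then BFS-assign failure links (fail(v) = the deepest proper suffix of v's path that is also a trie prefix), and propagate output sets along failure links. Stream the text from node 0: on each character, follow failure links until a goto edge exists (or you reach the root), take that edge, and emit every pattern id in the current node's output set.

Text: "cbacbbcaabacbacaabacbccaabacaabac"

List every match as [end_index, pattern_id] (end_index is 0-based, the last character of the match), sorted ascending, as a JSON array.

Build automaton:
Trie (insert patterns):
  n0 'ε': a→1 c→9
  n1 'a': a→5 b→2
  n2 'ab': c→3
  n3 'abc': b→4
  n4 'abcb': ·  [P0 ends]
  n5 'aa': b→6
  n6 'aab': a→7
  n7 'aaba': c→8
  n8 'aabac': ·  [P1 ends]
  n9 'c': b→10
  n10 'cb': ·  [P2 ends]

Failure links (BFS by depth):
  fail(1) 'a': from fail(0)=0 chase 'a': 0 ⇒ 0;  out=∅∪out(0)=∅
  fail(9) 'c': from fail(0)=0 chase 'c': 0 ⇒ 0;  out=∅∪out(0)=∅
  fail(2) 'ab': from fail(1)=0 chase 'b': 0 ⇒ 0;  out=∅∪out(0)=∅
  fail(5) 'aa': from fail(1)=0 chase 'a': 0 ⇒ 1;  out=∅∪out(1)=∅
  fail(10) 'cb': from fail(9)=0 chase 'b': 0 ⇒ 0;  out={2}∪out(0)={2}
  fail(3) 'abc': from fail(2)=0 chase 'c': 0 ⇒ 9;  out=∅∪out(9)=∅
  fail(6) 'aab': from fail(5)=1 chase 'b': 1 ⇒ 2;  out=∅∪out(2)=∅
  fail(4) 'abcb': from fail(3)=9 chase 'b': 9 ⇒ 10;  out={0}∪out(10)={0,2}
  fail(7) 'aaba': from fail(6)=2 chase 'a': 2→0 ⇒ 1;  out=∅∪out(1)=∅
  fail(8) 'aabac': from fail(7)=1 chase 'c': 1→0 ⇒ 9;  out={1}∪out(9)={1}

Run:
pos 0 'c': at 9
pos 1 'b': at 10  emit P2@[0:1]
pos 2 'a': at 1 (via fail)
pos 3 'c': at 9 (via fail)
pos 4 'b': at 10  emit P2@[3:4]
pos 5 'b': at 0 (via fail)
pos 6 'c': at 9
pos 7 'a': at 1 (via fail)
pos 8 'a': at 5
pos 9 'b': at 6
pos 10 'a': at 7
pos 11 'c': at 8  emit P1@[7:11]
pos 12 'b': at 10 (via fail)  emit P2@[11:12]
pos 13 'a': at 1 (via fail)
pos 14 'c': at 9 (via fail)
pos 15 'a': at 1 (via fail)
pos 16 'a': at 5
pos 17 'b': at 6
pos 18 'a': at 7
pos 19 'c': at 8  emit P1@[15:19]
pos 20 'b': at 10 (via fail)  emit P2@[19:20]
pos 21 'c': at 9 (via fail)
pos 22 'c': at 9 (via fail)
pos 23 'a': at 1 (via fail)
pos 24 'a': at 5
pos 25 'b': at 6
pos 26 'a': at 7
pos 27 'c': at 8  emit P1@[23:27]
pos 28 'a': at 1 (via fail)
pos 29 'a': at 5
pos 30 'b': at 6
pos 31 'a': at 7
pos 32 'c': at 8  emit P1@[28:32]

Result: [[1,2],[4,2],[11,1],[12,2],[19,1],[20,2],[27,1],[32,1]]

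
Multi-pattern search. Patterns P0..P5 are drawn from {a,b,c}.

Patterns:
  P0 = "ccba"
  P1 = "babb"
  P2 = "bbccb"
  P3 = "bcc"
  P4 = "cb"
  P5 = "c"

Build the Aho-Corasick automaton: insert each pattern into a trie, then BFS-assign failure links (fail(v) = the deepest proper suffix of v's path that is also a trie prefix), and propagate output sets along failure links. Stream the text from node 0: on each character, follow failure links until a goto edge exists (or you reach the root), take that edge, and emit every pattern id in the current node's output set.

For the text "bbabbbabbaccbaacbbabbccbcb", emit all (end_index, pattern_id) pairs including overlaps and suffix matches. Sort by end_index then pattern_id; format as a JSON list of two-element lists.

Build automaton:
Trie (insert patterns):
  n0 'ε': b→5 c→1
  n1 'c': b→15 c→2  [P5 ends]
  n2 'cc': b→3
  n3 'ccb': a→4
  n4 'ccba': ·  [P0 ends]
  n5 'b': a→6 b→9 c→13
  n6 'ba': b→7
  n7 'bab': b→8
  n8 'babb': ·  [P1 ends]
  n9 'bb': c→10
  n10 'bbc': c→11
  n11 'bbcc': b→12
  n12 'bbccb': ·  [P2 ends]
  n13 'bc': c→14
  n14 'bcc': ·  [P3 ends]
  n15 'cb': ·  [P4 ends]

Failure links (BFS by depth):
  fail(1) 'c': from fail(0)=0 chase 'c': 0 ⇒ 0;  out={5}∪out(0)={5}
  fail(5) 'b': from fail(0)=0 chase 'b': 0 ⇒ 0;  out=∅∪out(0)=∅
  fail(2) 'cc': from fail(1)=0 chase 'c': 0 ⇒ 1;  out=∅∪out(1)={5}
  fail(6) 'ba': from fail(5)=0 chase 'a': 0 ⇒ 0;  out=∅∪out(0)=∅
  fail(9) 'bb': from fail(5)=0 chase 'b': 0 ⇒ 5;  out=∅∪out(5)=∅
  fail(13) 'bc': from fail(5)=0 chase 'c': 0 ⇒ 1;  out=∅∪out(1)={5}
  fail(15) 'cb': from fail(1)=0 chase 'b': 0 ⇒ 5;  out={4}∪out(5)={4}
  fail(3) 'ccb': from fail(2)=1 chase 'b': 1 ⇒ 15;  out=∅∪out(15)={4}
  fail(7) 'bab': from fail(6)=0 chase 'b': 0 ⇒ 5;  out=∅∪out(5)=∅
  fail(10) 'bbc': from fail(9)=5 chase 'c': 5 ⇒ 13;  out=∅∪out(13)={5}
  fail(14) 'bcc': from fail(13)=1 chase 'c': 1 ⇒ 2;  out={3}∪out(2)={3,5}
  fail(4) 'ccba': from fail(3)=15 chase 'a': 15→5 ⇒ 6;  out={0}∪out(6)={0}
  fail(8) 'babb': from fail(7)=5 chase 'b': 5 ⇒ 9;  out={1}∪out(9)={1}
  fail(11) 'bbcc': from fail(10)=13 chase 'c': 13 ⇒ 14;  out=∅∪out(14)={3,5}
  fail(12) 'bbccb': from fail(11)=14 chase 'b': 14→2 ⇒ 3;  out={2}∪out(3)={2,4}

Run:
[0] read 'b'  n0⇒n5
[1] read 'b'  n5⇒n9
[2] read 'a'  n9⇒n6 (via fail)
[3] read 'b'  n6⇒n7
[4] read 'b'  n7⇒n8  → match P1@[1:4]
[5] read 'b'  n8⇒n9 (via fail)
[6] read 'a'  n9⇒n6 (via fail)
[7] read 'b'  n6⇒n7
[8] read 'b'  n7⇒n8  → match P1@[5:8]
[9] read 'a'  n8⇒n6 (via fail)
[10] read 'c'  n6⇒n1 (via fail)  → match P5@[10:10]
[11] read 'c'  n1⇒n2  → match P5@[11:11]
[12] read 'b'  n2⇒n3  → match P4@[11:12]
[13] read 'a'  n3⇒n4  → match P0@[10:13]
[14] read 'a'  n4⇒n0 (via fail)
[15] read 'c'  n0⇒n1  → match P5@[15:15]
[16] read 'b'  n1⇒n15  → match P4@[15:16]
[17] read 'b'  n15⇒n9 (via fail)
[18] read 'a'  n9⇒n6 (via fail)
[19] read 'b'  n6⇒n7
[20] read 'b'  n7⇒n8  → match P1@[17:20]
[21] read 'c'  n8⇒n10 (via fail)  → match P5@[21:21]
[22] read 'c'  n10⇒n11  → match P3@[20:22],P5@[22:22]
[23] read 'b'  n11⇒n12  → match P2@[19:23],P4@[22:23]
[24] read 'c'  n12⇒n13 (via fail)  → match P5@[24:24]
[25] read 'b'  n13⇒n15 (via fail)  → match P4@[24:25]

Matches: [[4,1],[8,1],[10,5],[11,5],[12,4],[13,0],[15,5],[16,4],[20,1],[21,5],[22,3],[22,5],[23,2],[23,4],[24,5],[25,4]]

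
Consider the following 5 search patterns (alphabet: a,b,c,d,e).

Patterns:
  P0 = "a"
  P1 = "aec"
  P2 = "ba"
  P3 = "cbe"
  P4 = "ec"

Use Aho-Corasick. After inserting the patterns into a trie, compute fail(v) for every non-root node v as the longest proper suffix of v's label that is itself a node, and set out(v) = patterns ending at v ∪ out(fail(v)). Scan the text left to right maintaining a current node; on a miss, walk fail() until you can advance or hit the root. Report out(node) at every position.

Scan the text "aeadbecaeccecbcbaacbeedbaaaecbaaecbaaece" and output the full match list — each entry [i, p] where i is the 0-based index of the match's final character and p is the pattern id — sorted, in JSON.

Build:
Trie nodes:
  0='ε' goto a→1 b→4 c→6 e→9
  1='a' goto e→2  [P0 ends]
  2='ae' goto c→3
  3='aec' goto ·  [P1 ends]
  4='b' goto a→5
  5='ba' goto ·  [P2 ends]
  6='c' goto b→7
  7='cb' goto e→8
  8='cbe' goto ·  [P3 ends]
  9='e' goto c→10
  10='ec' goto ·  [P4 ends]

BFS fail/out derivation:
  fail(1) 'a': from fail(0)=0 chase 'a': 0 ⇒ 0;  out={0}∪out(0)={0}
  fail(4) 'b': from fail(0)=0 chase 'b': 0 ⇒ 0;  out=∅∪out(0)=∅
  fail(6) 'c': from fail(0)=0 chase 'c': 0 ⇒ 0;  out=∅∪out(0)=∅
  fail(9) 'e': from fail(0)=0 chase 'e': 0 ⇒ 0;  out=∅∪out(0)=∅
  fail(2) 'ae': from fail(1)=0 chase 'e': 0 ⇒ 9;  out=∅∪out(9)=∅
  fail(5) 'ba': from fail(4)=0 chase 'a': 0 ⇒ 1;  out={2}∪out(1)={0,2}
  fail(7) 'cb': from fail(6)=0 chase 'b': 0 ⇒ 4;  out=∅∪out(4)=∅
  fail(10) 'ec': from fail(9)=0 chase 'c': 0 ⇒ 6;  out={4}∪out(6)={4}
  fail(3) 'aec': from fail(2)=9 chase 'c': 9 ⇒ 10;  out={1}∪out(10)={1,4}
  fail(8) 'cbe': from fail(7)=4 chase 'e': 4→0 ⇒ 9;  out={3}∪out(9)={3}

Text stream:
i=0 'a': node 0→1  emit P0@[0:0]
i=1 'e': node 1→2
i=2 'a': node 2→1 (via fail)  emit P0@[2:2]
i=3 'd': node 1→0 (via fail)
i=4 'b': node 0→4
i=5 'e': node 4→9 (via fail)
i=6 'c': node 9→10  emit P4@[5:6]
i=7 'a': node 10→1 (via fail)  emit P0@[7:7]
i=8 'e': node 1→2
i=9 'c': node 2→3  emit P1@[7:9],P4@[8:9]
i=10 'c': node 3→6 (via fail)
i=11 'e': node 6→9 (via fail)
i=12 'c': node 9→10  emit P4@[11:12]
i=13 'b': node 10→7 (via fail)
i=14 'c': node 7→6 (via fail)
i=15 'b': node 6→7
i=16 'a': node 7→5 (via fail)  emit P0@[16:16],P2@[15:16]
i=17 'a': node 5→1 (via fail)  emit P0@[17:17]
i=18 'c': node 1→6 (via fail)
i=19 'b': node 6→7
i=20 'e': node 7→8  emit P3@[18:20]
i=21 'e': node 8→9 (via fail)
i=22 'd': node 9→0 (via fail)
i=23 'b': node 0→4
i=24 'a': node 4→5  emit P0@[24:24],P2@[23:24]
i=25 'a': node 5→1 (via fail)  emit P0@[25:25]
i=26 'a': node 1→1 (via fail)  emit P0@[26:26]
i=27 'e': node 1→2
i=28 'c': node 2→3  emit P1@[26:28],P4@[27:28]
i=29 'b': node 3→7 (via fail)
i=30 'a': node 7→5 (via fail)  emit P0@[30:30],P2@[29:30]
i=31 'a': node 5→1 (via fail)  emit P0@[31:31]
i=32 'e': node 1→2
i=33 'c': node 2→3  emit P1@[31:33],P4@[32:33]
i=34 'b': node 3→7 (via fail)
i=35 'a': node 7→5 (via fail)  emit P0@[35:35],P2@[34:35]
i=36 'a': node 5→1 (via fail)  emit P0@[36:36]
i=37 'e': node 1→2
i=38 'c': node 2→3  emit P1@[36:38],P4@[37:38]
i=39 'e': node 3→9 (via fail)

Matches: [[0,0],[2,0],[6,4],[7,0],[9,1],[9,4],[12,4],[16,0],[16,2],[17,0],[20,3],[24,0],[24,2],[25,0],[26,0],[28,1],[28,4],[30,0],[30,2],[31,0],[33,1],[33,4],[35,0],[35,2],[36,0],[38,1],[38,4]]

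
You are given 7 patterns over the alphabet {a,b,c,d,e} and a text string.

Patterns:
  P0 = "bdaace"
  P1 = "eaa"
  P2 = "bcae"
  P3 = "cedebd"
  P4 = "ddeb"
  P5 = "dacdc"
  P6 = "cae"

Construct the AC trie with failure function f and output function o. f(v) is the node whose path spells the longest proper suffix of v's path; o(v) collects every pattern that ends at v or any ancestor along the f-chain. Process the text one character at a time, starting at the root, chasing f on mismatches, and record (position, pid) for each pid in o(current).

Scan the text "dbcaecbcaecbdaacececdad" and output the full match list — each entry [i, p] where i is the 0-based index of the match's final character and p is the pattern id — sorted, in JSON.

Build automaton:
Trie nodes:
  n0 'ε': b→1 c→13 d→19 e→7
  n1 'b': c→10 d→2
  n2 'bd': a→3
  n3 'bda': a→4
  n4 'bdaa': c→5
  n5 'bdaac': e→6
  n6 'bdaace': ·  ←P0
  n7 'e': a→8
  n8 'ea': a→9
  n9 'eaa': ·  ←P1
  n10 'bc': a→11
  n11 'bca': e→12
  n12 'bcae': ·  ←P2
  n13 'c': a→27 e→14
  n14 'ce': d→15
  n15 'ced': e→16
  n16 'cede': b→17
  n17 'cedeb': d→18
  n18 'cedebd': ·  ←P3
  n19 'd': a→23 d→20
  n20 'dd': e→21
  n21 'dde': b→22
  n22 'ddeb': ·  ←P4
  n23 'da': c→24
  n24 'dac': d→25
  n25 'dacd': c→26
  n26 'dacdc': ·  ←P5
  n27 'ca': e→28
  n28 'cae': ·  ←P6

BFS fail/out derivation:
  fail(1) 'b': from fail(0)=0 chase 'b': 0 ⇒ 0;  out=∅∪out(0)=∅
  fail(7) 'e': from fail(0)=0 chase 'e': 0 ⇒ 0;  out=∅∪out(0)=∅
  fail(13) 'c': from fail(0)=0 chase 'c': 0 ⇒ 0;  out=∅∪out(0)=∅
  fail(19) 'd': from fail(0)=0 chase 'd': 0 ⇒ 0;  out=∅∪out(0)=∅
  fail(2) 'bd': from fail(1)=0 chase 'd': 0 ⇒ 19;  out=∅∪out(19)=∅
  fail(8) 'ea': from fail(7)=0 chase 'a': 0 ⇒ 0;  out=∅∪out(0)=∅
  fail(10) 'bc': from fail(1)=0 chase 'c': 0 ⇒ 13;  out=∅∪out(13)=∅
  fail(14) 'ce': from fail(13)=0 chase 'e': 0 ⇒ 7;  out=∅∪out(7)=∅
  fail(20) 'dd': from fail(19)=0 chase 'd': 0 ⇒ 19;  out=∅∪out(19)=∅
  fail(23) 'da': from fail(19)=0 chase 'a': 0 ⇒ 0;  out=∅∪out(0)=∅
  fail(27) 'ca': from fail(13)=0 chase 'a': 0 ⇒ 0;  out=∅∪out(0)=∅
  fail(3) 'bda': from fail(2)=19 chase 'a': 19 ⇒ 23;  out=∅∪out(23)=∅
  fail(9) 'eaa': from fail(8)=0 chase 'a': 0 ⇒ 0;  out={1}∪out(0)={1}
  fail(11) 'bca': from fail(10)=13 chase 'a': 13 ⇒ 27;  out=∅∪out(27)=∅
  fail(15) 'ced': from fail(14)=7 chase 'd': 7→0 ⇒ 19;  out=∅∪out(19)=∅
  fail(21) 'dde': from fail(20)=19 chase 'e': 19→0 ⇒ 7;  out=∅∪out(7)=∅
  fail(24) 'dac': from fail(23)=0 chase 'c': 0 ⇒ 13;  out=∅∪out(13)=∅
  fail(28) 'cae': from fail(27)=0 chase 'e': 0 ⇒ 7;  out={6}∪out(7)={6}
  fail(4) 'bdaa': from fail(3)=23 chase 'a': 23→0 ⇒ 0;  out=∅∪out(0)=∅
  fail(12) 'bcae': from fail(11)=27 chase 'e': 27 ⇒ 28;  out={2}∪out(28)={2,6}
  fail(16) 'cede': from fail(15)=19 chase 'e': 19→0 ⇒ 7;  out=∅∪out(7)=∅
  fail(22) 'ddeb': from fail(21)=7 chase 'b': 7→0 ⇒ 1;  out={4}∪out(1)={4}
  fail(25) 'dacd': from fail(24)=13 chase 'd': 13→0 ⇒ 19;  out=∅∪out(19)=∅
  fail(5) 'bdaac': from fail(4)=0 chase 'c': 0 ⇒ 13;  out=∅∪out(13)=∅
  fail(17) 'cedeb': from fail(16)=7 chase 'b': 7→0 ⇒ 1;  out=∅∪out(1)=∅
  fail(26) 'dacdc': from fail(25)=19 chase 'c': 19→0 ⇒ 13;  out={5}∪out(13)={5}
  fail(6) 'bdaace': from fail(5)=13 chase 'e': 13 ⇒ 14;  out={0}∪out(14)={0}
  fail(18) 'cedebd': from fail(17)=1 chase 'd': 1 ⇒ 2;  out={3}∪out(2)={3}

Text stream:
i=0 'd': node 0→19
i=1 'b': node 19→1 ·f
i=2 'c': node 1→10
i=3 'a': node 10→11
i=4 'e': node 11→12  emit P2@[1:4],P6@[2:4]
i=5 'c': node 12→13 ·f
i=6 'b': node 13→1 ·f
i=7 'c': node 1→10
i=8 'a': node 10→11
i=9 'e': node 11→12  emit P2@[6:9],P6@[7:9]
i=10 'c': node 12→13 ·f
i=11 'b': node 13→1 ·f
i=12 'd': node 1→2
i=13 'a': node 2→3
i=14 'a': node 3→4
i=15 'c': node 4→5
i=16 'e': node 5→6  emit P0@[11:16]
i=17 'c': node 6→13 ·f
i=18 'e': node 13→14
i=19 'c': node 14→13 ·f
i=20 'd': node 13→19 ·f
i=21 'a': node 19→23
i=22 'd': node 23→19 ·f

All matches (sorted): [[4,2],[4,6],[9,2],[9,6],[16,0]]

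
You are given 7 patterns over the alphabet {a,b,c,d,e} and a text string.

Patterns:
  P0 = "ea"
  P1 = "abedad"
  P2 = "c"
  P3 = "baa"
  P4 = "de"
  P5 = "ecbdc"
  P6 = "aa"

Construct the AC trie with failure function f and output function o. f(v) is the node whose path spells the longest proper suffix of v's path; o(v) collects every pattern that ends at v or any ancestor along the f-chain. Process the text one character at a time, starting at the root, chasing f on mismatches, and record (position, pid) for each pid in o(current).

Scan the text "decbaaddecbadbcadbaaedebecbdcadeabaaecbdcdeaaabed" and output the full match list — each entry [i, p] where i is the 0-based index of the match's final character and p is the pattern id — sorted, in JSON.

Build:
Trie nodes:
  0='ε' goto a→3 b→10 c→9 d→13 e→1
  1='e' goto a→2 c→15
  2='ea' goto ·  [P0 ends]
  3='a' goto a→19 b→4
  4='ab' goto e→5
  5='abe' goto d→6
  6='abed' goto a→7
  7='abeda' goto d→8
  8='abedad' goto ·  [P1 ends]
  9='c' goto ·  [P2 ends]
  10='b' goto a→11
  11='ba' goto a→12
  12='baa' goto ·  [P3 ends]
  13='d' goto e→14
  14='de' goto ·  [P4 ends]
  15='ec' goto b→16
  16='ecb' goto d→17
  17='ecbd' goto c→18
  18='ecbdc' goto ·  [P5 ends]
  19='aa' goto ·  [P6 ends]

BFS fail/out derivation:
  fail(1) 'e': from fail(0)=0 chase 'e': 0 ⇒ 0;  out=∅∪out(0)=∅
  fail(3) 'a': from fail(0)=0 chase 'a': 0 ⇒ 0;  out=∅∪out(0)=∅
  fail(9) 'c': from fail(0)=0 chase 'c': 0 ⇒ 0;  out={2}∪out(0)={2}
  fail(10) 'b': from fail(0)=0 chase 'b': 0 ⇒ 0;  out=∅∪out(0)=∅
  fail(13) 'd': from fail(0)=0 chase 'd': 0 ⇒ 0;  out=∅∪out(0)=∅
  fail(2) 'ea': from fail(1)=0 chase 'a': 0 ⇒ 3;  out={0}∪out(3)={0}
  fail(4) 'ab': from fail(3)=0 chase 'b': 0 ⇒ 10;  out=∅∪out(10)=∅
  fail(11) 'ba': from fail(10)=0 chase 'a': 0 ⇒ 3;  out=∅∪out(3)=∅
  fail(14) 'de': from fail(13)=0 chase 'e': 0 ⇒ 1;  out={4}∪out(1)={4}
  fail(15) 'ec': from fail(1)=0 chase 'c': 0 ⇒ 9;  out=∅∪out(9)={2}
  fail(19) 'aa': from fail(3)=0 chase 'a': 0 ⇒ 3;  out={6}∪out(3)={6}
  fail(5) 'abe': from fail(4)=10 chase 'e': 10→0 ⇒ 1;  out=∅∪out(1)=∅
  fail(12) 'baa': from fail(11)=3 chase 'a': 3 ⇒ 19;  out={3}∪out(19)={3,6}
  fail(16) 'ecb': from fail(15)=9 chase 'b': 9→0 ⇒ 10;  out=∅∪out(10)=∅
  fail(6) 'abed': from fail(5)=1 chase 'd': 1→0 ⇒ 13;  out=∅∪out(13)=∅
  fail(17) 'ecbd': from fail(16)=10 chase 'd': 10→0 ⇒ 13;  out=∅∪out(13)=∅
  fail(7) 'abeda': from fail(6)=13 chase 'a': 13→0 ⇒ 3;  out=∅∪out(3)=∅
  fail(18) 'ecbdc': from fail(17)=13 chase 'c': 13→0 ⇒ 9;  out={5}∪out(9)={2,5}
  fail(8) 'abedad': from fail(7)=3 chase 'd': 3→0 ⇒ 13;  out={1}∪out(13)={1}

Scan:
i=0 'd': node 0→13
i=1 'e': node 13→14  ** P4@[0:1]
i=2 'c': node 14→15 (via fail)  ** P2@[2:2]
i=3 'b': node 15→16
i=4 'a': node 16→11 (via fail)
i=5 'a': node 11→12  ** P3@[3:5],P6@[4:5]
i=6 'd': node 12→13 (via fail)
i=7 'd': node 13→13 (via fail)
i=8 'e': node 13→14  ** P4@[7:8]
i=9 'c': node 14→15 (via fail)  ** P2@[9:9]
i=10 'b': node 15→16
i=11 'a': node 16→11 (via fail)
i=12 'd': node 11→13 (via fail)
i=13 'b': node 13→10 (via fail)
i=14 'c': node 10→9 (via fail)  ** P2@[14:14]
i=15 'a': node 9→3 (via fail)
i=16 'd': node 3→13 (via fail)
i=17 'b': node 13→10 (via fail)
i=18 'a': node 10→11
i=19 'a': node 11→12  ** P3@[17:19],P6@[18:19]
i=20 'e': node 12→1 (via fail)
i=21 'd': node 1→13 (via fail)
i=22 'e': node 13→14  ** P4@[21:22]
i=23 'b': node 14→10 (via fail)
i=24 'e': node 10→1 (via fail)
i=25 'c': node 1→15  ** P2@[25:25]
i=26 'b': node 15→16
i=27 'd': node 16→17
i=28 'c': node 17→18  ** P2@[28:28],P5@[24:28]
i=29 'a': node 18→3 (via fail)
i=30 'd': node 3→13 (via fail)
i=31 'e': node 13→14  ** P4@[30:31]
i=32 'a': node 14→2 (via fail)  ** P0@[31:32]
i=33 'b': node 2→4 (via fail)
i=34 'a': node 4→11 (via fail)
i=35 'a': node 11→12  ** P3@[33:35],P6@[34:35]
i=36 'e': node 12→1 (via fail)
i=37 'c': node 1→15  ** P2@[37:37]
i=38 'b': node 15→16
i=39 'd': node 16→17
i=40 'c': node 17→18  ** P2@[40:40],P5@[36:40]
i=41 'd': node 18→13 (via fail)
i=42 'e': node 13→14  ** P4@[41:42]
i=43 'a': node 14→2 (via fail)  ** P0@[42:43]
i=44 'a': node 2→19 (via fail)  ** P6@[43:44]
i=45 'a': node 19→19 (via fail)  ** P6@[44:45]
i=46 'b': node 19→4 (via fail)
i=47 'e': node 4→5
i=48 'd': node 5→6

All matches (sorted): [[1,4],[2,2],[5,3],[5,6],[8,4],[9,2],[14,2],[19,3],[19,6],[22,4],[25,2],[28,2],[28,5],[31,4],[32,0],[35,3],[35,6],[37,2],[40,2],[40,5],[42,4],[43,0],[44,6],[45,6]]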